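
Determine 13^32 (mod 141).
130

Repeated squaring. Binary of 32 = 100000.
13^1 ≡ 13 (mod 141); 13^2 ≡ 28 (mod 141); 13^4 ≡ 79 (mod 141); 13^8 ≡ 37 (mod 141); 13^16 ≡ 100 (mod 141); 13^32 ≡ 130 (mod 141)
13^32 = 13^32 ≡ 130 (mod 141)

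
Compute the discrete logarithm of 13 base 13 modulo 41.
1

Baby-step giant-step with step n = ⌈√41⌉ = 7.
Baby steps 13^j mod 41 (j:value) for j=0..6: 0:1, 1:13, 2:5, 3:24, 4:25, 5:38, 6:2.
h = 13 is already in the table at j=1, so x = 1.
Check: 13^1 ≡ 13 (mod 41).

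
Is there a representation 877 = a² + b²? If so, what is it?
6² + 29² (a=6, b=29)

Factorization: 877 = 877
By Fermat: n is sum of two squares iff every prime p ≡ 3 (mod 4) appears to even power.
All primes ≡ 3 (mod 4) appear to even power.
Search a = 0, 1, 2, … for 877 - a² a perfect square: first hit at a = 6: 877 - 36 = 841 = 29².
877 = 6² + 29² = 36 + 841 ✓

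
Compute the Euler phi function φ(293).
292

293 = 293
φ(n) = n × ∏(1 - 1/p) for each prime p dividing n
φ(293) = 293 × (1 - 1/293) = 292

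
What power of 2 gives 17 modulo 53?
10

Baby-step giant-step with step n = ⌈√53⌉ = 8.
Baby steps 2^j mod 53 (j:value) for j=0..7: 0:1, 1:2, 2:4, 3:8, 4:16, 5:32, 6:11, 7:22.
Giant-step multiplier: 2^(-8) ≡ 2^(52-8) = 2^44 ≡ 47 (mod 53).
Giant steps γ_i = 17·47^i mod 53: γ_0=17, γ_1=4 (in table at j=2).
x = i·n + j = 1·8 + 2 = 10.
Check: 2^10 ≡ 17 (mod 53).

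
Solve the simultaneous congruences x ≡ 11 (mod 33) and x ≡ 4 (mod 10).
44

Using Chinese Remainder Theorem:
M = 33 × 10 = 330
M1 = 10, M2 = 33
y1 = 10^(-1) mod 33 = 10
y2 = 33^(-1) mod 10 = 7
x = (11×10×10 + 4×33×7) mod 330 = 44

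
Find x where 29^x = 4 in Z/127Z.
18

Baby-step giant-step with step n = ⌈√127⌉ = 12.
Baby steps 29^j mod 127 (j:value) for j=0..11: 0:1, 1:29, 2:79, 3:5, 4:18, 5:14, 6:25, 7:90, 8:70, 9:125, 10:69, 11:96.
Giant-step multiplier: 29^(-12) ≡ 29^(126-12) = 29^114 ≡ 38 (mod 127).
Giant steps γ_i = 4·38^i mod 127: γ_0=4, γ_1=25 (in table at j=6).
x = i·n + j = 1·12 + 6 = 18.
Check: 29^18 ≡ 4 (mod 127).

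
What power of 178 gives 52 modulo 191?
90

Baby-step giant-step with step n = ⌈√191⌉ = 14.
Baby steps 178^j mod 191 (j:value) for j=0..13: 0:1, 1:178, 2:169, 3:95, 4:102, 5:11, 6:48, 7:140, 8:90, 9:167, 10:121, 11:146, 12:12, 13:35.
Giant-step multiplier: 178^(-14) ≡ 178^(190-14) = 178^176 ≡ 34 (mod 191).
Giant steps γ_i = 52·34^i mod 191: γ_0=52, γ_1=49, γ_2=138, γ_3=108, γ_4=43, γ_5=125, γ_6=48 (in table at j=6).
x = i·n + j = 6·14 + 6 = 90.
Check: 178^90 ≡ 52 (mod 191).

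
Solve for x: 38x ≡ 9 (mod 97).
x ≡ 13 (mod 97)

gcd(38, 97) = 1, which divides 9, so solutions exist.
Find 38^(-1) mod 97 by the extended Euclidean algorithm:
97 = 2 × 38 + 21  ⟹  21 = (1)·97 + (-2)·38
38 = 1 × 21 + 17  ⟹  17 = (-1)·97 + (3)·38
21 = 1 × 17 + 4  ⟹  4 = (2)·97 + (-5)·38
17 = 4 × 4 + 1  ⟹  1 = (-9)·97 + (23)·38
So (23)·38 ≡ 1 (mod 97), i.e. 38^(-1) ≡ 23 (mod 97).
x ≡ 23 × 9 = 207 ≡ 13 (mod 97).
Check: 38 × 13 = 494 ≡ 9 (mod 97).
Unique solution: x ≡ 13 (mod 97)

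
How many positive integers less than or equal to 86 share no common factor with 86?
42

86 = 2 × 43
φ(n) = n × ∏(1 - 1/p) for each prime p dividing n
φ(86) = 86 × (1 - 1/2) × (1 - 1/43) = 42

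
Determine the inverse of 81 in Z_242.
3

gcd(81, 242) = 1, so the inverse exists.
Extended Euclidean algorithm on (242, 81):
242 = 2 × 81 + 80  ⟹  80 = (1)·242 + (-2)·81
81 = 1 × 80 + 1  ⟹  1 = (-1)·242 + (3)·81
So (3)·81 ≡ 1 (mod 242), i.e. 81^(-1) ≡ 3 (mod 242).
Check: 81 × 3 = 243 ≡ 1 (mod 242)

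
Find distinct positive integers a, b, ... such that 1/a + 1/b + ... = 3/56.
1/19 + 1/1064

Greedy algorithm:
3/56: ceiling(56/3) = 19, use 1/19
1/1064: ceiling(1064/1) = 1064, use 1/1064
Result: 3/56 = 1/19 + 1/1064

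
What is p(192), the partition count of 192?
1987276856363

p(n) counts ways to write n as a sum of positive integers (order ignored).
Euler's pentagonal recurrence: p(k) = p(k-1) + p(k-2) - p(k-5) - p(k-7) + p(k-12) + p(k-15) - ... (offsets j(3j∓1)/2, signs ++--, p(0)=1, p(<0)=0).
DP table for k = 0..191: p(0)=1, p(1)=1, p(2)=2, p(3)=3, p(4)=5, p(5)=7, p(6)=11, p(7)=15, p(8)=22, p(9)=30, p(10)=42, p(11)=56, p(12)=77, p(13)=101, p(14)=135, p(15)=176, p(16)=231, p(17)=297, p(18)=385, p(19)=490, p(20)=627, p(21)=792, p(22)=1002, p(23)=1255, p(24)=1575, p(25)=1958, p(26)=2436, p(27)=3010, p(28)=3718, p(29)=4565, p(30)=5604, p(31)=6842, p(32)=8349, p(33)=10143, p(34)=12310, p(35)=14883, p(36)=17977, p(37)=21637, p(38)=26015, p(39)=31185, p(40)=37338, p(41)=44583, p(42)=53174, p(43)=63261, p(44)=75175, p(45)=89134, p(46)=105558, p(47)=124754, p(48)=147273, p(49)=173525, p(50)=204226, p(51)=239943, p(52)=281589, p(53)=329931, p(54)=386155, p(55)=451276, p(56)=526823, p(57)=614154, p(58)=715220, p(59)=831820, p(60)=966467, p(61)=1121505, p(62)=1300156, p(63)=1505499, p(64)=1741630, p(65)=2012558, p(66)=2323520, p(67)=2679689, p(68)=3087735, p(69)=3554345, p(70)=4087968, p(71)=4697205, p(72)=5392783, p(73)=6185689, p(74)=7089500, p(75)=8118264, p(76)=9289091, p(77)=10619863, p(78)=12132164, p(79)=13848650, p(80)=15796476, p(81)=18004327, p(82)=20506255, p(83)=23338469, p(84)=26543660, p(85)=30167357, p(86)=34262962, p(87)=38887673, p(88)=44108109, p(89)=49995925, p(90)=56634173, p(91)=64112359, p(92)=72533807, p(93)=82010177, p(94)=92669720, p(95)=104651419, p(96)=118114304, p(97)=133230930, p(98)=150198136, p(99)=169229875, p(100)=190569292, p(101)=214481126, p(102)=241265379, p(103)=271248950, p(104)=304801365, p(105)=342325709, p(106)=384276336, p(107)=431149389, p(108)=483502844, p(109)=541946240, p(110)=607163746, p(111)=679903203, p(112)=761002156, p(113)=851376628, p(114)=952050665, p(115)=1064144451, p(116)=1188908248, p(117)=1327710076, p(118)=1482074143, p(119)=1653668665, p(120)=1844349560, p(121)=2056148051, p(122)=2291320912, p(123)=2552338241, p(124)=2841940500, p(125)=3163127352, p(126)=3519222692, p(127)=3913864295, p(128)=4351078600, p(129)=4835271870, p(130)=5371315400, p(131)=5964539504, p(132)=6620830889, p(133)=7346629512, p(134)=8149040695, p(135)=9035836076, p(136)=10015581680, p(137)=11097645016, p(138)=12292341831, p(139)=13610949895, p(140)=15065878135, p(141)=16670689208, p(142)=18440293320, p(143)=20390982757, p(144)=22540654445, p(145)=24908858009, p(146)=27517052599, p(147)=30388671978, p(148)=33549419497, p(149)=37027355200, p(150)=40853235313, p(151)=45060624582, p(152)=49686288421, p(153)=54770336324, p(154)=60356673280, p(155)=66493182097, p(156)=73232243759, p(157)=80630964769, p(158)=88751778802, p(159)=97662728555, p(160)=107438159466, p(161)=118159068427, p(162)=129913904637, p(163)=142798995930, p(164)=156919475295, p(165)=172389800255, p(166)=189334822579, p(167)=207890420102, p(168)=228204732751, p(169)=250438925115, p(170)=274768617130, p(171)=301384802048, p(172)=330495499613, p(173)=362326859895, p(174)=397125074750, p(175)=435157697830, p(176)=476715857290, p(177)=522115831195, p(178)=571701605655, p(179)=625846753120, p(180)=684957390936, p(181)=749474411781, p(182)=819876908323, p(183)=896684817527, p(184)=980462880430, p(185)=1071823774337, p(186)=1171432692373, p(187)=1280011042268, p(188)=1398341745571, p(189)=1527273599625, p(190)=1667727404093, p(191)=1820701100652.
Final step: p(192) = p(191) + p(190) - p(187) - p(185) + p(180) + p(177) - p(170) - p(166) + p(157) + p(152) - p(141) - p(135) + p(122) + p(115) - p(100) - p(92) + p(75) + p(66) - p(47) - p(37) + p(16) + p(5)
= 1820701100652 + 1667727404093 - 1280011042268 - 1071823774337 + 684957390936 + 522115831195 - 274768617130 - 189334822579 + 80630964769 + 49686288421 - 16670689208 - 9035836076 + 2291320912 + 1064144451 - 190569292 - 72533807 + 8118264 + 2323520 - 124754 - 21637 + 231 + 7
= 1987276856363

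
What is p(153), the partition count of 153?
54770336324

p(n) counts ways to write n as a sum of positive integers (order ignored).
Euler's pentagonal recurrence: p(k) = p(k-1) + p(k-2) - p(k-5) - p(k-7) + p(k-12) + p(k-15) - ... (offsets j(3j∓1)/2, signs ++--, p(0)=1, p(<0)=0).
DP table for k = 0..152: p(0)=1, p(1)=1, p(2)=2, p(3)=3, p(4)=5, p(5)=7, p(6)=11, p(7)=15, p(8)=22, p(9)=30, p(10)=42, p(11)=56, p(12)=77, p(13)=101, p(14)=135, p(15)=176, p(16)=231, p(17)=297, p(18)=385, p(19)=490, p(20)=627, p(21)=792, p(22)=1002, p(23)=1255, p(24)=1575, p(25)=1958, p(26)=2436, p(27)=3010, p(28)=3718, p(29)=4565, p(30)=5604, p(31)=6842, p(32)=8349, p(33)=10143, p(34)=12310, p(35)=14883, p(36)=17977, p(37)=21637, p(38)=26015, p(39)=31185, p(40)=37338, p(41)=44583, p(42)=53174, p(43)=63261, p(44)=75175, p(45)=89134, p(46)=105558, p(47)=124754, p(48)=147273, p(49)=173525, p(50)=204226, p(51)=239943, p(52)=281589, p(53)=329931, p(54)=386155, p(55)=451276, p(56)=526823, p(57)=614154, p(58)=715220, p(59)=831820, p(60)=966467, p(61)=1121505, p(62)=1300156, p(63)=1505499, p(64)=1741630, p(65)=2012558, p(66)=2323520, p(67)=2679689, p(68)=3087735, p(69)=3554345, p(70)=4087968, p(71)=4697205, p(72)=5392783, p(73)=6185689, p(74)=7089500, p(75)=8118264, p(76)=9289091, p(77)=10619863, p(78)=12132164, p(79)=13848650, p(80)=15796476, p(81)=18004327, p(82)=20506255, p(83)=23338469, p(84)=26543660, p(85)=30167357, p(86)=34262962, p(87)=38887673, p(88)=44108109, p(89)=49995925, p(90)=56634173, p(91)=64112359, p(92)=72533807, p(93)=82010177, p(94)=92669720, p(95)=104651419, p(96)=118114304, p(97)=133230930, p(98)=150198136, p(99)=169229875, p(100)=190569292, p(101)=214481126, p(102)=241265379, p(103)=271248950, p(104)=304801365, p(105)=342325709, p(106)=384276336, p(107)=431149389, p(108)=483502844, p(109)=541946240, p(110)=607163746, p(111)=679903203, p(112)=761002156, p(113)=851376628, p(114)=952050665, p(115)=1064144451, p(116)=1188908248, p(117)=1327710076, p(118)=1482074143, p(119)=1653668665, p(120)=1844349560, p(121)=2056148051, p(122)=2291320912, p(123)=2552338241, p(124)=2841940500, p(125)=3163127352, p(126)=3519222692, p(127)=3913864295, p(128)=4351078600, p(129)=4835271870, p(130)=5371315400, p(131)=5964539504, p(132)=6620830889, p(133)=7346629512, p(134)=8149040695, p(135)=9035836076, p(136)=10015581680, p(137)=11097645016, p(138)=12292341831, p(139)=13610949895, p(140)=15065878135, p(141)=16670689208, p(142)=18440293320, p(143)=20390982757, p(144)=22540654445, p(145)=24908858009, p(146)=27517052599, p(147)=30388671978, p(148)=33549419497, p(149)=37027355200, p(150)=40853235313, p(151)=45060624582, p(152)=49686288421.
Final step: p(153) = p(152) + p(151) - p(148) - p(146) + p(141) + p(138) - p(131) - p(127) + p(118) + p(113) - p(102) - p(96) + p(83) + p(76) - p(61) - p(53) + p(36) + p(27) - p(8)
= 49686288421 + 45060624582 - 33549419497 - 27517052599 + 16670689208 + 12292341831 - 5964539504 - 3913864295 + 1482074143 + 851376628 - 241265379 - 118114304 + 23338469 + 9289091 - 1121505 - 329931 + 17977 + 3010 - 22
= 54770336324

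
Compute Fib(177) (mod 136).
2

Matrix identity: Q^n = [[F_(n+1), F_n], [F_n, F_(n-1)]] with Q = [[1,1],[1,0]].
n = 177 = 10110001₂. Square-and-multiply, entries mod 136:
Q^1 = [[1,1],[1,0]]
Q^2 = (Q^1)² = [[2,1],[1,1]]
Q^5 = (Q^2)²·Q = [[8,5],[5,3]]
Q^11 = (Q^5)²·Q = [[8,89],[89,55]]
Q^22 = (Q^11)² = [[97,31],[31,66]]
Q^44 = (Q^22)² = [[34,21],[21,13]]
Q^88 = (Q^44)² = [[101,35],[35,66]]
Q^177 = (Q^88)²·Q = [[135,2],[2,133]]
F_177 mod 136 = Q^177[0][1] = 2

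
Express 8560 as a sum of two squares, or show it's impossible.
Not possible

Factorization: 8560 = 2^4 × 5 × 107
By Fermat: n is sum of two squares iff every prime p ≡ 3 (mod 4) appears to even power.
Prime(s) ≡ 3 (mod 4) with odd exponent: [(107, 1)]
Therefore 8560 cannot be expressed as a² + b².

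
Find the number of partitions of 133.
7346629512

p(n) counts ways to write n as a sum of positive integers (order ignored).
Euler's pentagonal recurrence: p(k) = p(k-1) + p(k-2) - p(k-5) - p(k-7) + p(k-12) + p(k-15) - ... (offsets j(3j∓1)/2, signs ++--, p(0)=1, p(<0)=0).
DP table for k = 0..132: p(0)=1, p(1)=1, p(2)=2, p(3)=3, p(4)=5, p(5)=7, p(6)=11, p(7)=15, p(8)=22, p(9)=30, p(10)=42, p(11)=56, p(12)=77, p(13)=101, p(14)=135, p(15)=176, p(16)=231, p(17)=297, p(18)=385, p(19)=490, p(20)=627, p(21)=792, p(22)=1002, p(23)=1255, p(24)=1575, p(25)=1958, p(26)=2436, p(27)=3010, p(28)=3718, p(29)=4565, p(30)=5604, p(31)=6842, p(32)=8349, p(33)=10143, p(34)=12310, p(35)=14883, p(36)=17977, p(37)=21637, p(38)=26015, p(39)=31185, p(40)=37338, p(41)=44583, p(42)=53174, p(43)=63261, p(44)=75175, p(45)=89134, p(46)=105558, p(47)=124754, p(48)=147273, p(49)=173525, p(50)=204226, p(51)=239943, p(52)=281589, p(53)=329931, p(54)=386155, p(55)=451276, p(56)=526823, p(57)=614154, p(58)=715220, p(59)=831820, p(60)=966467, p(61)=1121505, p(62)=1300156, p(63)=1505499, p(64)=1741630, p(65)=2012558, p(66)=2323520, p(67)=2679689, p(68)=3087735, p(69)=3554345, p(70)=4087968, p(71)=4697205, p(72)=5392783, p(73)=6185689, p(74)=7089500, p(75)=8118264, p(76)=9289091, p(77)=10619863, p(78)=12132164, p(79)=13848650, p(80)=15796476, p(81)=18004327, p(82)=20506255, p(83)=23338469, p(84)=26543660, p(85)=30167357, p(86)=34262962, p(87)=38887673, p(88)=44108109, p(89)=49995925, p(90)=56634173, p(91)=64112359, p(92)=72533807, p(93)=82010177, p(94)=92669720, p(95)=104651419, p(96)=118114304, p(97)=133230930, p(98)=150198136, p(99)=169229875, p(100)=190569292, p(101)=214481126, p(102)=241265379, p(103)=271248950, p(104)=304801365, p(105)=342325709, p(106)=384276336, p(107)=431149389, p(108)=483502844, p(109)=541946240, p(110)=607163746, p(111)=679903203, p(112)=761002156, p(113)=851376628, p(114)=952050665, p(115)=1064144451, p(116)=1188908248, p(117)=1327710076, p(118)=1482074143, p(119)=1653668665, p(120)=1844349560, p(121)=2056148051, p(122)=2291320912, p(123)=2552338241, p(124)=2841940500, p(125)=3163127352, p(126)=3519222692, p(127)=3913864295, p(128)=4351078600, p(129)=4835271870, p(130)=5371315400, p(131)=5964539504, p(132)=6620830889.
Final step: p(133) = p(132) + p(131) - p(128) - p(126) + p(121) + p(118) - p(111) - p(107) + p(98) + p(93) - p(82) - p(76) + p(63) + p(56) - p(41) - p(33) + p(16) + p(7)
= 6620830889 + 5964539504 - 4351078600 - 3519222692 + 2056148051 + 1482074143 - 679903203 - 431149389 + 150198136 + 82010177 - 20506255 - 9289091 + 1505499 + 526823 - 44583 - 10143 + 231 + 15
= 7346629512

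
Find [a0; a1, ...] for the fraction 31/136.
[0; 4, 2, 1, 1, 2, 2]

Euclidean algorithm steps:
31 = 0 × 136 + 31
136 = 4 × 31 + 12
31 = 2 × 12 + 7
12 = 1 × 7 + 5
7 = 1 × 5 + 2
5 = 2 × 2 + 1
2 = 2 × 1 + 0
Continued fraction: [0; 4, 2, 1, 1, 2, 2]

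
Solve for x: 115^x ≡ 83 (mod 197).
154

Baby-step giant-step with step n = ⌈√197⌉ = 15.
Baby steps 115^j mod 197 (j:value) for j=0..14: 0:1, 1:115, 2:26, 3:35, 4:85, 5:122, 6:43, 7:20, 8:133, 9:126, 10:109, 11:124, 12:76, 13:72, 14:6.
Giant-step multiplier: 115^(-15) ≡ 115^(196-15) = 115^181 ≡ 2 (mod 197).
Giant steps γ_i = 83·2^i mod 197: γ_0=83, γ_1=166, γ_2=135, γ_3=73, γ_4=146, γ_5=95, γ_6=190, γ_7=183, γ_8=169, γ_9=141, γ_10=85 (in table at j=4).
x = i·n + j = 10·15 + 4 = 154.
Check: 115^154 ≡ 83 (mod 197).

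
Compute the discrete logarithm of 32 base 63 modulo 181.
95

Baby-step giant-step with step n = ⌈√181⌉ = 14.
Baby steps 63^j mod 181 (j:value) for j=0..13: 0:1, 1:63, 2:168, 3:86, 4:169, 5:149, 6:156, 7:54, 8:144, 9:22, 10:119, 11:76, 12:82, 13:98.
Giant-step multiplier: 63^(-14) ≡ 63^(180-14) = 63^166 ≡ 172 (mod 181).
Giant steps γ_i = 32·172^i mod 181: γ_0=32, γ_1=74, γ_2=58, γ_3=21, γ_4=173, γ_5=72, γ_6=76 (in table at j=11).
x = i·n + j = 6·14 + 11 = 95.
Check: 63^95 ≡ 32 (mod 181).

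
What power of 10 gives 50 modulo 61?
15

Baby-step giant-step with step n = ⌈√61⌉ = 8.
Baby steps 10^j mod 61 (j:value) for j=0..7: 0:1, 1:10, 2:39, 3:24, 4:57, 5:21, 6:27, 7:26.
Giant-step multiplier: 10^(-8) ≡ 10^(60-8) = 10^52 ≡ 42 (mod 61).
Giant steps γ_i = 50·42^i mod 61: γ_0=50, γ_1=26 (in table at j=7).
x = i·n + j = 1·8 + 7 = 15.
Check: 10^15 ≡ 50 (mod 61).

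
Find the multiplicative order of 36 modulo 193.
48

193 is prime, so ord(36) divides φ(193) = 192.
Divisors of 192: 1, 2, 3, 4, 6, 8, 12, 16, 24, 32, 48, 64, 96, 192.
Repeated squaring: 36^1 ≡ 36, 36^2 ≡ 138, 36^4 ≡ 130, 36^8 ≡ 109, 36^16 ≡ 108, 36^32 ≡ 84, 36^64 ≡ 108, 36^128 ≡ 84 (mod 193).
Test 36^d mod 193 for each divisor d in increasing order:
36^1 ≡ 36
36^2 ≡ 138
36^3 = 36^2·36^1 ≡ 143
36^4 ≡ 130
36^6 = 36^4·36^2 ≡ 184
36^8 ≡ 109
36^12 = 36^8·36^4 ≡ 81
36^16 ≡ 108
36^24 = 36^16·36^8 ≡ 192
36^32 ≡ 84
36^48 = 36^32·36^16 ≡ 1  ← first divisor giving 1
The order is 48.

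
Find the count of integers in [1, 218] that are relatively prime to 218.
108

218 = 2 × 109
φ(n) = n × ∏(1 - 1/p) for each prime p dividing n
φ(218) = 218 × (1 - 1/2) × (1 - 1/109) = 108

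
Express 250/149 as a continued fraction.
[1; 1, 2, 9, 1, 1, 2]

Euclidean algorithm steps:
250 = 1 × 149 + 101
149 = 1 × 101 + 48
101 = 2 × 48 + 5
48 = 9 × 5 + 3
5 = 1 × 3 + 2
3 = 1 × 2 + 1
2 = 2 × 1 + 0
Continued fraction: [1; 1, 2, 9, 1, 1, 2]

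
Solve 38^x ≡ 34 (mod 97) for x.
57

Baby-step giant-step with step n = ⌈√97⌉ = 10.
Baby steps 38^j mod 97 (j:value) for j=0..9: 0:1, 1:38, 2:86, 3:67, 4:24, 5:39, 6:27, 7:56, 8:91, 9:63.
Giant-step multiplier: 38^(-10) ≡ 38^(96-10) = 38^86 ≡ 25 (mod 97).
Giant steps γ_i = 34·25^i mod 97: γ_0=34, γ_1=74, γ_2=7, γ_3=78, γ_4=10, γ_5=56 (in table at j=7).
x = i·n + j = 5·10 + 7 = 57.
Check: 38^57 ≡ 34 (mod 97).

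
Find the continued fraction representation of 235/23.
[10; 4, 1, 1, 2]

Euclidean algorithm steps:
235 = 10 × 23 + 5
23 = 4 × 5 + 3
5 = 1 × 3 + 2
3 = 1 × 2 + 1
2 = 2 × 1 + 0
Continued fraction: [10; 4, 1, 1, 2]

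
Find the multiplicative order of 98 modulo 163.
54

163 is prime, so ord(98) divides φ(163) = 162.
Divisors of 162: 1, 2, 3, 6, 9, 18, 27, 54, 81, 162.
Repeated squaring: 98^1 ≡ 98, 98^2 ≡ 150, 98^4 ≡ 6, 98^8 ≡ 36, 98^16 ≡ 155, 98^32 ≡ 64, 98^64 ≡ 21, 98^128 ≡ 115 (mod 163).
Test 98^d mod 163 for each divisor d in increasing order:
98^1 ≡ 98
98^2 ≡ 150
98^3 = 98^2·98^1 ≡ 30
98^6 = 98^4·98^2 ≡ 85
98^9 = 98^8·98^1 ≡ 105
98^18 = 98^16·98^2 ≡ 104
98^27 = 98^16·98^8·98^2·98^1 ≡ 162
98^54 = 98^32·98^16·98^4·98^2 ≡ 1  ← first divisor giving 1
The order is 54.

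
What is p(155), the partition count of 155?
66493182097

p(n) counts ways to write n as a sum of positive integers (order ignored).
Euler's pentagonal recurrence: p(k) = p(k-1) + p(k-2) - p(k-5) - p(k-7) + p(k-12) + p(k-15) - ... (offsets j(3j∓1)/2, signs ++--, p(0)=1, p(<0)=0).
DP table for k = 0..154: p(0)=1, p(1)=1, p(2)=2, p(3)=3, p(4)=5, p(5)=7, p(6)=11, p(7)=15, p(8)=22, p(9)=30, p(10)=42, p(11)=56, p(12)=77, p(13)=101, p(14)=135, p(15)=176, p(16)=231, p(17)=297, p(18)=385, p(19)=490, p(20)=627, p(21)=792, p(22)=1002, p(23)=1255, p(24)=1575, p(25)=1958, p(26)=2436, p(27)=3010, p(28)=3718, p(29)=4565, p(30)=5604, p(31)=6842, p(32)=8349, p(33)=10143, p(34)=12310, p(35)=14883, p(36)=17977, p(37)=21637, p(38)=26015, p(39)=31185, p(40)=37338, p(41)=44583, p(42)=53174, p(43)=63261, p(44)=75175, p(45)=89134, p(46)=105558, p(47)=124754, p(48)=147273, p(49)=173525, p(50)=204226, p(51)=239943, p(52)=281589, p(53)=329931, p(54)=386155, p(55)=451276, p(56)=526823, p(57)=614154, p(58)=715220, p(59)=831820, p(60)=966467, p(61)=1121505, p(62)=1300156, p(63)=1505499, p(64)=1741630, p(65)=2012558, p(66)=2323520, p(67)=2679689, p(68)=3087735, p(69)=3554345, p(70)=4087968, p(71)=4697205, p(72)=5392783, p(73)=6185689, p(74)=7089500, p(75)=8118264, p(76)=9289091, p(77)=10619863, p(78)=12132164, p(79)=13848650, p(80)=15796476, p(81)=18004327, p(82)=20506255, p(83)=23338469, p(84)=26543660, p(85)=30167357, p(86)=34262962, p(87)=38887673, p(88)=44108109, p(89)=49995925, p(90)=56634173, p(91)=64112359, p(92)=72533807, p(93)=82010177, p(94)=92669720, p(95)=104651419, p(96)=118114304, p(97)=133230930, p(98)=150198136, p(99)=169229875, p(100)=190569292, p(101)=214481126, p(102)=241265379, p(103)=271248950, p(104)=304801365, p(105)=342325709, p(106)=384276336, p(107)=431149389, p(108)=483502844, p(109)=541946240, p(110)=607163746, p(111)=679903203, p(112)=761002156, p(113)=851376628, p(114)=952050665, p(115)=1064144451, p(116)=1188908248, p(117)=1327710076, p(118)=1482074143, p(119)=1653668665, p(120)=1844349560, p(121)=2056148051, p(122)=2291320912, p(123)=2552338241, p(124)=2841940500, p(125)=3163127352, p(126)=3519222692, p(127)=3913864295, p(128)=4351078600, p(129)=4835271870, p(130)=5371315400, p(131)=5964539504, p(132)=6620830889, p(133)=7346629512, p(134)=8149040695, p(135)=9035836076, p(136)=10015581680, p(137)=11097645016, p(138)=12292341831, p(139)=13610949895, p(140)=15065878135, p(141)=16670689208, p(142)=18440293320, p(143)=20390982757, p(144)=22540654445, p(145)=24908858009, p(146)=27517052599, p(147)=30388671978, p(148)=33549419497, p(149)=37027355200, p(150)=40853235313, p(151)=45060624582, p(152)=49686288421, p(153)=54770336324, p(154)=60356673280.
Final step: p(155) = p(154) + p(153) - p(150) - p(148) + p(143) + p(140) - p(133) - p(129) + p(120) + p(115) - p(104) - p(98) + p(85) + p(78) - p(63) - p(55) + p(38) + p(29) - p(10) - p(0)
= 60356673280 + 54770336324 - 40853235313 - 33549419497 + 20390982757 + 15065878135 - 7346629512 - 4835271870 + 1844349560 + 1064144451 - 304801365 - 150198136 + 30167357 + 12132164 - 1505499 - 451276 + 26015 + 4565 - 42 - 1
= 66493182097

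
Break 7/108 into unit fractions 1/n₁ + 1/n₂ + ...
1/16 + 1/432

Greedy algorithm:
7/108: ceiling(108/7) = 16, use 1/16
1/432: ceiling(432/1) = 432, use 1/432
Result: 7/108 = 1/16 + 1/432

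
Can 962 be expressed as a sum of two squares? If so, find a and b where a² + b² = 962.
1² + 31² (a=1, b=31)

Factorization: 962 = 2 × 13 × 37
By Fermat: n is sum of two squares iff every prime p ≡ 3 (mod 4) appears to even power.
All primes ≡ 3 (mod 4) appear to even power.
Search a = 0, 1, 2, … for 962 - a² a perfect square: first hit at a = 1: 962 - 1 = 961 = 31².
962 = 1² + 31² = 1 + 961 ✓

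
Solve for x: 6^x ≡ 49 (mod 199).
184

Baby-step giant-step with step n = ⌈√199⌉ = 15.
Baby steps 6^j mod 199 (j:value) for j=0..14: 0:1, 1:6, 2:36, 3:17, 4:102, 5:15, 6:90, 7:142, 8:56, 9:137, 10:26, 11:156, 12:140, 13:44, 14:65.
Giant-step multiplier: 6^(-15) ≡ 6^(198-15) = 6^183 ≡ 174 (mod 199).
Giant steps γ_i = 49·174^i mod 199: γ_0=49, γ_1=168, γ_2=178, γ_3=127, γ_4=9, γ_5=173, γ_6=53, γ_7=68, γ_8=91, γ_9=113, γ_10=160, γ_11=179, γ_12=102 (in table at j=4).
x = i·n + j = 12·15 + 4 = 184.
Check: 6^184 ≡ 49 (mod 199).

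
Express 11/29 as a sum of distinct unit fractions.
1/3 + 1/22 + 1/1914

Greedy algorithm:
11/29: ceiling(29/11) = 3, use 1/3
4/87: ceiling(87/4) = 22, use 1/22
1/1914: ceiling(1914/1) = 1914, use 1/1914
Result: 11/29 = 1/3 + 1/22 + 1/1914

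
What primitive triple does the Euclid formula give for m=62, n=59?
(363, 7316, 7325)

Euclid's formula: a = m² - n², b = 2mn, c = m² + n²
m = 62, n = 59
a = 62² - 59² = 3844 - 3481 = 363
b = 2 × 62 × 59 = 7316
c = 62² + 59² = 3844 + 3481 = 7325
Verification: 363² + 7316² = 131769 + 53523856 = 53655625 = 7325² ✓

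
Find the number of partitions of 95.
104651419

p(n) counts ways to write n as a sum of positive integers (order ignored).
Euler's pentagonal recurrence: p(k) = p(k-1) + p(k-2) - p(k-5) - p(k-7) + p(k-12) + p(k-15) - ... (offsets j(3j∓1)/2, signs ++--, p(0)=1, p(<0)=0).
DP table for k = 0..94: p(0)=1, p(1)=1, p(2)=2, p(3)=3, p(4)=5, p(5)=7, p(6)=11, p(7)=15, p(8)=22, p(9)=30, p(10)=42, p(11)=56, p(12)=77, p(13)=101, p(14)=135, p(15)=176, p(16)=231, p(17)=297, p(18)=385, p(19)=490, p(20)=627, p(21)=792, p(22)=1002, p(23)=1255, p(24)=1575, p(25)=1958, p(26)=2436, p(27)=3010, p(28)=3718, p(29)=4565, p(30)=5604, p(31)=6842, p(32)=8349, p(33)=10143, p(34)=12310, p(35)=14883, p(36)=17977, p(37)=21637, p(38)=26015, p(39)=31185, p(40)=37338, p(41)=44583, p(42)=53174, p(43)=63261, p(44)=75175, p(45)=89134, p(46)=105558, p(47)=124754, p(48)=147273, p(49)=173525, p(50)=204226, p(51)=239943, p(52)=281589, p(53)=329931, p(54)=386155, p(55)=451276, p(56)=526823, p(57)=614154, p(58)=715220, p(59)=831820, p(60)=966467, p(61)=1121505, p(62)=1300156, p(63)=1505499, p(64)=1741630, p(65)=2012558, p(66)=2323520, p(67)=2679689, p(68)=3087735, p(69)=3554345, p(70)=4087968, p(71)=4697205, p(72)=5392783, p(73)=6185689, p(74)=7089500, p(75)=8118264, p(76)=9289091, p(77)=10619863, p(78)=12132164, p(79)=13848650, p(80)=15796476, p(81)=18004327, p(82)=20506255, p(83)=23338469, p(84)=26543660, p(85)=30167357, p(86)=34262962, p(87)=38887673, p(88)=44108109, p(89)=49995925, p(90)=56634173, p(91)=64112359, p(92)=72533807, p(93)=82010177, p(94)=92669720.
Final step: p(95) = p(94) + p(93) - p(90) - p(88) + p(83) + p(80) - p(73) - p(69) + p(60) + p(55) - p(44) - p(38) + p(25) + p(18) - p(3)
= 92669720 + 82010177 - 56634173 - 44108109 + 23338469 + 15796476 - 6185689 - 3554345 + 966467 + 451276 - 75175 - 26015 + 1958 + 385 - 3
= 104651419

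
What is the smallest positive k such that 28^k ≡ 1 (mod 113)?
7

113 is prime, so ord(28) divides φ(113) = 112.
Divisors of 112: 1, 2, 4, 7, 8, 14, 16, 28, 56, 112.
Repeated squaring: 28^1 ≡ 28, 28^2 ≡ 106, 28^4 ≡ 49, 28^8 ≡ 28, 28^16 ≡ 106, 28^32 ≡ 49, 28^64 ≡ 28 (mod 113).
Test 28^d mod 113 for each divisor d in increasing order:
28^1 ≡ 28
28^2 ≡ 106
28^4 ≡ 49
28^7 = 28^4·28^2·28^1 ≡ 1  ← first divisor giving 1
The order is 7.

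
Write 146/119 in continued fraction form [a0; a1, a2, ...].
[1; 4, 2, 2, 5]

Euclidean algorithm steps:
146 = 1 × 119 + 27
119 = 4 × 27 + 11
27 = 2 × 11 + 5
11 = 2 × 5 + 1
5 = 5 × 1 + 0
Continued fraction: [1; 4, 2, 2, 5]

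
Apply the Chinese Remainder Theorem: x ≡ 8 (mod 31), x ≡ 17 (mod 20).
597

Using Chinese Remainder Theorem:
M = 31 × 20 = 620
M1 = 20, M2 = 31
y1 = 20^(-1) mod 31 = 14
y2 = 31^(-1) mod 20 = 11
x = (8×20×14 + 17×31×11) mod 620 = 597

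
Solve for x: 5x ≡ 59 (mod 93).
x ≡ 49 (mod 93)

gcd(5, 93) = 1, which divides 59, so solutions exist.
Find 5^(-1) mod 93 by the extended Euclidean algorithm:
93 = 18 × 5 + 3  ⟹  3 = (1)·93 + (-18)·5
5 = 1 × 3 + 2  ⟹  2 = (-1)·93 + (19)·5
3 = 1 × 2 + 1  ⟹  1 = (2)·93 + (-37)·5
So (-37)·5 ≡ 1 (mod 93), i.e. 5^(-1) ≡ -37 ≡ 56 (mod 93).
x ≡ 56 × 59 = 3304 ≡ 49 (mod 93).
Check: 5 × 49 = 245 ≡ 59 (mod 93).
Unique solution: x ≡ 49 (mod 93)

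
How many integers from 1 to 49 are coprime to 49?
42

49 = 7^2
φ(n) = n × ∏(1 - 1/p) for each prime p dividing n
φ(49) = 49 × (1 - 1/7) = 42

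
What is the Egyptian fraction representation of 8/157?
1/20 + 1/1047 + 1/3287580

Greedy algorithm:
8/157: ceiling(157/8) = 20, use 1/20
3/3140: ceiling(3140/3) = 1047, use 1/1047
1/3287580: ceiling(3287580/1) = 3287580, use 1/3287580
Result: 8/157 = 1/20 + 1/1047 + 1/3287580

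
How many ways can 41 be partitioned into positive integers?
44583

p(n) counts ways to write n as a sum of positive integers (order ignored).
Euler's pentagonal recurrence: p(k) = p(k-1) + p(k-2) - p(k-5) - p(k-7) + p(k-12) + p(k-15) - ... (offsets j(3j∓1)/2, signs ++--, p(0)=1, p(<0)=0).
DP table for k = 0..40: p(0)=1, p(1)=1, p(2)=2, p(3)=3, p(4)=5, p(5)=7, p(6)=11, p(7)=15, p(8)=22, p(9)=30, p(10)=42, p(11)=56, p(12)=77, p(13)=101, p(14)=135, p(15)=176, p(16)=231, p(17)=297, p(18)=385, p(19)=490, p(20)=627, p(21)=792, p(22)=1002, p(23)=1255, p(24)=1575, p(25)=1958, p(26)=2436, p(27)=3010, p(28)=3718, p(29)=4565, p(30)=5604, p(31)=6842, p(32)=8349, p(33)=10143, p(34)=12310, p(35)=14883, p(36)=17977, p(37)=21637, p(38)=26015, p(39)=31185, p(40)=37338.
Final step: p(41) = p(40) + p(39) - p(36) - p(34) + p(29) + p(26) - p(19) - p(15) + p(6) + p(1)
= 37338 + 31185 - 17977 - 12310 + 4565 + 2436 - 490 - 176 + 11 + 1
= 44583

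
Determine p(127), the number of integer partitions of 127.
3913864295

p(n) counts ways to write n as a sum of positive integers (order ignored).
Euler's pentagonal recurrence: p(k) = p(k-1) + p(k-2) - p(k-5) - p(k-7) + p(k-12) + p(k-15) - ... (offsets j(3j∓1)/2, signs ++--, p(0)=1, p(<0)=0).
DP table for k = 0..126: p(0)=1, p(1)=1, p(2)=2, p(3)=3, p(4)=5, p(5)=7, p(6)=11, p(7)=15, p(8)=22, p(9)=30, p(10)=42, p(11)=56, p(12)=77, p(13)=101, p(14)=135, p(15)=176, p(16)=231, p(17)=297, p(18)=385, p(19)=490, p(20)=627, p(21)=792, p(22)=1002, p(23)=1255, p(24)=1575, p(25)=1958, p(26)=2436, p(27)=3010, p(28)=3718, p(29)=4565, p(30)=5604, p(31)=6842, p(32)=8349, p(33)=10143, p(34)=12310, p(35)=14883, p(36)=17977, p(37)=21637, p(38)=26015, p(39)=31185, p(40)=37338, p(41)=44583, p(42)=53174, p(43)=63261, p(44)=75175, p(45)=89134, p(46)=105558, p(47)=124754, p(48)=147273, p(49)=173525, p(50)=204226, p(51)=239943, p(52)=281589, p(53)=329931, p(54)=386155, p(55)=451276, p(56)=526823, p(57)=614154, p(58)=715220, p(59)=831820, p(60)=966467, p(61)=1121505, p(62)=1300156, p(63)=1505499, p(64)=1741630, p(65)=2012558, p(66)=2323520, p(67)=2679689, p(68)=3087735, p(69)=3554345, p(70)=4087968, p(71)=4697205, p(72)=5392783, p(73)=6185689, p(74)=7089500, p(75)=8118264, p(76)=9289091, p(77)=10619863, p(78)=12132164, p(79)=13848650, p(80)=15796476, p(81)=18004327, p(82)=20506255, p(83)=23338469, p(84)=26543660, p(85)=30167357, p(86)=34262962, p(87)=38887673, p(88)=44108109, p(89)=49995925, p(90)=56634173, p(91)=64112359, p(92)=72533807, p(93)=82010177, p(94)=92669720, p(95)=104651419, p(96)=118114304, p(97)=133230930, p(98)=150198136, p(99)=169229875, p(100)=190569292, p(101)=214481126, p(102)=241265379, p(103)=271248950, p(104)=304801365, p(105)=342325709, p(106)=384276336, p(107)=431149389, p(108)=483502844, p(109)=541946240, p(110)=607163746, p(111)=679903203, p(112)=761002156, p(113)=851376628, p(114)=952050665, p(115)=1064144451, p(116)=1188908248, p(117)=1327710076, p(118)=1482074143, p(119)=1653668665, p(120)=1844349560, p(121)=2056148051, p(122)=2291320912, p(123)=2552338241, p(124)=2841940500, p(125)=3163127352, p(126)=3519222692.
Final step: p(127) = p(126) + p(125) - p(122) - p(120) + p(115) + p(112) - p(105) - p(101) + p(92) + p(87) - p(76) - p(70) + p(57) + p(50) - p(35) - p(27) + p(10) + p(1)
= 3519222692 + 3163127352 - 2291320912 - 1844349560 + 1064144451 + 761002156 - 342325709 - 214481126 + 72533807 + 38887673 - 9289091 - 4087968 + 614154 + 204226 - 14883 - 3010 + 42 + 1
= 3913864295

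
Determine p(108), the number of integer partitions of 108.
483502844

p(n) counts ways to write n as a sum of positive integers (order ignored).
Euler's pentagonal recurrence: p(k) = p(k-1) + p(k-2) - p(k-5) - p(k-7) + p(k-12) + p(k-15) - ... (offsets j(3j∓1)/2, signs ++--, p(0)=1, p(<0)=0).
DP table for k = 0..107: p(0)=1, p(1)=1, p(2)=2, p(3)=3, p(4)=5, p(5)=7, p(6)=11, p(7)=15, p(8)=22, p(9)=30, p(10)=42, p(11)=56, p(12)=77, p(13)=101, p(14)=135, p(15)=176, p(16)=231, p(17)=297, p(18)=385, p(19)=490, p(20)=627, p(21)=792, p(22)=1002, p(23)=1255, p(24)=1575, p(25)=1958, p(26)=2436, p(27)=3010, p(28)=3718, p(29)=4565, p(30)=5604, p(31)=6842, p(32)=8349, p(33)=10143, p(34)=12310, p(35)=14883, p(36)=17977, p(37)=21637, p(38)=26015, p(39)=31185, p(40)=37338, p(41)=44583, p(42)=53174, p(43)=63261, p(44)=75175, p(45)=89134, p(46)=105558, p(47)=124754, p(48)=147273, p(49)=173525, p(50)=204226, p(51)=239943, p(52)=281589, p(53)=329931, p(54)=386155, p(55)=451276, p(56)=526823, p(57)=614154, p(58)=715220, p(59)=831820, p(60)=966467, p(61)=1121505, p(62)=1300156, p(63)=1505499, p(64)=1741630, p(65)=2012558, p(66)=2323520, p(67)=2679689, p(68)=3087735, p(69)=3554345, p(70)=4087968, p(71)=4697205, p(72)=5392783, p(73)=6185689, p(74)=7089500, p(75)=8118264, p(76)=9289091, p(77)=10619863, p(78)=12132164, p(79)=13848650, p(80)=15796476, p(81)=18004327, p(82)=20506255, p(83)=23338469, p(84)=26543660, p(85)=30167357, p(86)=34262962, p(87)=38887673, p(88)=44108109, p(89)=49995925, p(90)=56634173, p(91)=64112359, p(92)=72533807, p(93)=82010177, p(94)=92669720, p(95)=104651419, p(96)=118114304, p(97)=133230930, p(98)=150198136, p(99)=169229875, p(100)=190569292, p(101)=214481126, p(102)=241265379, p(103)=271248950, p(104)=304801365, p(105)=342325709, p(106)=384276336, p(107)=431149389.
Final step: p(108) = p(107) + p(106) - p(103) - p(101) + p(96) + p(93) - p(86) - p(82) + p(73) + p(68) - p(57) - p(51) + p(38) + p(31) - p(16) - p(8)
= 431149389 + 384276336 - 271248950 - 214481126 + 118114304 + 82010177 - 34262962 - 20506255 + 6185689 + 3087735 - 614154 - 239943 + 26015 + 6842 - 231 - 22
= 483502844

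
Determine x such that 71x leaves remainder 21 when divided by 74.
x ≡ 67 (mod 74)

gcd(71, 74) = 1, which divides 21, so solutions exist.
Find 71^(-1) mod 74 by the extended Euclidean algorithm:
74 = 1 × 71 + 3  ⟹  3 = (1)·74 + (-1)·71
71 = 23 × 3 + 2  ⟹  2 = (-23)·74 + (24)·71
3 = 1 × 2 + 1  ⟹  1 = (24)·74 + (-25)·71
So (-25)·71 ≡ 1 (mod 74), i.e. 71^(-1) ≡ -25 ≡ 49 (mod 74).
x ≡ 49 × 21 = 1029 ≡ 67 (mod 74).
Check: 71 × 67 = 4757 ≡ 21 (mod 74).
Unique solution: x ≡ 67 (mod 74)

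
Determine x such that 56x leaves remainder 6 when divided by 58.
x ≡ 26 (mod 29)

gcd(56, 58) = 2, which divides 6, so solutions exist.
Divide through by 2: 28x ≡ 3 (mod 29).
Find 28^(-1) mod 29 by the extended Euclidean algorithm:
29 = 1 × 28 + 1  ⟹  1 = (1)·29 + (-1)·28
So (-1)·28 ≡ 1 (mod 29), i.e. 28^(-1) ≡ -1 ≡ 28 (mod 29).
x ≡ 28 × 3 = 84 ≡ 26 (mod 29).
Check: 56 × 26 = 1456 ≡ 6 (mod 58).
x ≡ 26 (mod 29), giving 2 solutions mod 58.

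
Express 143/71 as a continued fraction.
[2; 71]

Euclidean algorithm steps:
143 = 2 × 71 + 1
71 = 71 × 1 + 0
Continued fraction: [2; 71]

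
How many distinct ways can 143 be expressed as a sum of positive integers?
20390982757

p(n) counts ways to write n as a sum of positive integers (order ignored).
Euler's pentagonal recurrence: p(k) = p(k-1) + p(k-2) - p(k-5) - p(k-7) + p(k-12) + p(k-15) - ... (offsets j(3j∓1)/2, signs ++--, p(0)=1, p(<0)=0).
DP table for k = 0..142: p(0)=1, p(1)=1, p(2)=2, p(3)=3, p(4)=5, p(5)=7, p(6)=11, p(7)=15, p(8)=22, p(9)=30, p(10)=42, p(11)=56, p(12)=77, p(13)=101, p(14)=135, p(15)=176, p(16)=231, p(17)=297, p(18)=385, p(19)=490, p(20)=627, p(21)=792, p(22)=1002, p(23)=1255, p(24)=1575, p(25)=1958, p(26)=2436, p(27)=3010, p(28)=3718, p(29)=4565, p(30)=5604, p(31)=6842, p(32)=8349, p(33)=10143, p(34)=12310, p(35)=14883, p(36)=17977, p(37)=21637, p(38)=26015, p(39)=31185, p(40)=37338, p(41)=44583, p(42)=53174, p(43)=63261, p(44)=75175, p(45)=89134, p(46)=105558, p(47)=124754, p(48)=147273, p(49)=173525, p(50)=204226, p(51)=239943, p(52)=281589, p(53)=329931, p(54)=386155, p(55)=451276, p(56)=526823, p(57)=614154, p(58)=715220, p(59)=831820, p(60)=966467, p(61)=1121505, p(62)=1300156, p(63)=1505499, p(64)=1741630, p(65)=2012558, p(66)=2323520, p(67)=2679689, p(68)=3087735, p(69)=3554345, p(70)=4087968, p(71)=4697205, p(72)=5392783, p(73)=6185689, p(74)=7089500, p(75)=8118264, p(76)=9289091, p(77)=10619863, p(78)=12132164, p(79)=13848650, p(80)=15796476, p(81)=18004327, p(82)=20506255, p(83)=23338469, p(84)=26543660, p(85)=30167357, p(86)=34262962, p(87)=38887673, p(88)=44108109, p(89)=49995925, p(90)=56634173, p(91)=64112359, p(92)=72533807, p(93)=82010177, p(94)=92669720, p(95)=104651419, p(96)=118114304, p(97)=133230930, p(98)=150198136, p(99)=169229875, p(100)=190569292, p(101)=214481126, p(102)=241265379, p(103)=271248950, p(104)=304801365, p(105)=342325709, p(106)=384276336, p(107)=431149389, p(108)=483502844, p(109)=541946240, p(110)=607163746, p(111)=679903203, p(112)=761002156, p(113)=851376628, p(114)=952050665, p(115)=1064144451, p(116)=1188908248, p(117)=1327710076, p(118)=1482074143, p(119)=1653668665, p(120)=1844349560, p(121)=2056148051, p(122)=2291320912, p(123)=2552338241, p(124)=2841940500, p(125)=3163127352, p(126)=3519222692, p(127)=3913864295, p(128)=4351078600, p(129)=4835271870, p(130)=5371315400, p(131)=5964539504, p(132)=6620830889, p(133)=7346629512, p(134)=8149040695, p(135)=9035836076, p(136)=10015581680, p(137)=11097645016, p(138)=12292341831, p(139)=13610949895, p(140)=15065878135, p(141)=16670689208, p(142)=18440293320.
Final step: p(143) = p(142) + p(141) - p(138) - p(136) + p(131) + p(128) - p(121) - p(117) + p(108) + p(103) - p(92) - p(86) + p(73) + p(66) - p(51) - p(43) + p(26) + p(17)
= 18440293320 + 16670689208 - 12292341831 - 10015581680 + 5964539504 + 4351078600 - 2056148051 - 1327710076 + 483502844 + 271248950 - 72533807 - 34262962 + 6185689 + 2323520 - 239943 - 63261 + 2436 + 297
= 20390982757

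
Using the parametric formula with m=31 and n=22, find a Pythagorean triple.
(477, 1364, 1445)

Euclid's formula: a = m² - n², b = 2mn, c = m² + n²
m = 31, n = 22
a = 31² - 22² = 961 - 484 = 477
b = 2 × 31 × 22 = 1364
c = 31² + 22² = 961 + 484 = 1445
Verification: 477² + 1364² = 227529 + 1860496 = 2088025 = 1445² ✓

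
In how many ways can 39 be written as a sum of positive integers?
31185

p(n) counts ways to write n as a sum of positive integers (order ignored).
Euler's pentagonal recurrence: p(k) = p(k-1) + p(k-2) - p(k-5) - p(k-7) + p(k-12) + p(k-15) - ... (offsets j(3j∓1)/2, signs ++--, p(0)=1, p(<0)=0).
DP table for k = 0..38: p(0)=1, p(1)=1, p(2)=2, p(3)=3, p(4)=5, p(5)=7, p(6)=11, p(7)=15, p(8)=22, p(9)=30, p(10)=42, p(11)=56, p(12)=77, p(13)=101, p(14)=135, p(15)=176, p(16)=231, p(17)=297, p(18)=385, p(19)=490, p(20)=627, p(21)=792, p(22)=1002, p(23)=1255, p(24)=1575, p(25)=1958, p(26)=2436, p(27)=3010, p(28)=3718, p(29)=4565, p(30)=5604, p(31)=6842, p(32)=8349, p(33)=10143, p(34)=12310, p(35)=14883, p(36)=17977, p(37)=21637, p(38)=26015.
Final step: p(39) = p(38) + p(37) - p(34) - p(32) + p(27) + p(24) - p(17) - p(13) + p(4)
= 26015 + 21637 - 12310 - 8349 + 3010 + 1575 - 297 - 101 + 5
= 31185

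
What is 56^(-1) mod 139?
72

gcd(56, 139) = 1, so the inverse exists.
Extended Euclidean algorithm on (139, 56):
139 = 2 × 56 + 27  ⟹  27 = (1)·139 + (-2)·56
56 = 2 × 27 + 2  ⟹  2 = (-2)·139 + (5)·56
27 = 13 × 2 + 1  ⟹  1 = (27)·139 + (-67)·56
So (-67)·56 ≡ 1 (mod 139), i.e. 56^(-1) ≡ -67 ≡ 72 (mod 139).
Check: 56 × 72 = 4032 ≡ 1 (mod 139)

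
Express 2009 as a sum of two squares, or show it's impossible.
28² + 35² (a=28, b=35)

Factorization: 2009 = 7^2 × 41
By Fermat: n is sum of two squares iff every prime p ≡ 3 (mod 4) appears to even power.
All primes ≡ 3 (mod 4) appear to even power.
Search a = 0, 1, 2, … for 2009 - a² a perfect square: first hit at a = 28: 2009 - 784 = 1225 = 35².
2009 = 28² + 35² = 784 + 1225 ✓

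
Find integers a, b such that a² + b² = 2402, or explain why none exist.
1² + 49² (a=1, b=49)

Factorization: 2402 = 2 × 1201
By Fermat: n is sum of two squares iff every prime p ≡ 3 (mod 4) appears to even power.
All primes ≡ 3 (mod 4) appear to even power.
Search a = 0, 1, 2, … for 2402 - a² a perfect square: first hit at a = 1: 2402 - 1 = 2401 = 49².
2402 = 1² + 49² = 1 + 2401 ✓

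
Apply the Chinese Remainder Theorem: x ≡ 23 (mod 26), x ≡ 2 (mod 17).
257

Using Chinese Remainder Theorem:
M = 26 × 17 = 442
M1 = 17, M2 = 26
y1 = 17^(-1) mod 26 = 23
y2 = 26^(-1) mod 17 = 2
x = (23×17×23 + 2×26×2) mod 442 = 257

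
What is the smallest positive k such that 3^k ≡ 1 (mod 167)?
83

167 is prime, so ord(3) divides φ(167) = 166.
Divisors of 166: 1, 2, 83, 166.
Repeated squaring: 3^1 ≡ 3, 3^2 ≡ 9, 3^4 ≡ 81, 3^8 ≡ 48, 3^16 ≡ 133, 3^32 ≡ 154, 3^64 ≡ 2, 3^128 ≡ 4 (mod 167).
Test 3^d mod 167 for each divisor d in increasing order:
3^1 ≡ 3
3^2 ≡ 9
3^83 = 3^64·3^16·3^2·3^1 ≡ 1  ← first divisor giving 1
The order is 83.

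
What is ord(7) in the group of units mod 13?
12

13 is prime, so ord(7) divides φ(13) = 12.
Divisors of 12: 1, 2, 3, 4, 6, 12.
Repeated squaring: 7^1 ≡ 7, 7^2 ≡ 10, 7^4 ≡ 9, 7^8 ≡ 3 (mod 13).
Test 7^d mod 13 for each divisor d in increasing order:
7^1 ≡ 7
7^2 ≡ 10
7^3 = 7^2·7^1 ≡ 5
7^4 ≡ 9
7^6 = 7^4·7^2 ≡ 12
7^12 = 7^8·7^4 ≡ 1  ← first divisor giving 1
The order is 12.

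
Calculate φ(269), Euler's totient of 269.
268

269 = 269
φ(n) = n × ∏(1 - 1/p) for each prime p dividing n
φ(269) = 269 × (1 - 1/269) = 268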